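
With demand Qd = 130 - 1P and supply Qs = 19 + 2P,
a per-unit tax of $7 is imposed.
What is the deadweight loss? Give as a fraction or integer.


Pre-tax equilibrium quantity: Q* = 93
Post-tax equilibrium quantity: Q_tax = 265/3
Reduction in quantity: Q* - Q_tax = 14/3
DWL = (1/2) * tax * (Q* - Q_tax)
DWL = (1/2) * 7 * 14/3 = 49/3

49/3


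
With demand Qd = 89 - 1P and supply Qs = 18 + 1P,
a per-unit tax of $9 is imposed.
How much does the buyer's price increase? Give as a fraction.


With a per-unit tax, the buyer's price increase depends on relative slopes.
Supply slope: d = 1, Demand slope: b = 1
Buyer's price increase = d * tax / (b + d)
= 1 * 9 / (1 + 1)
= 9 / 2 = 9/2

9/2


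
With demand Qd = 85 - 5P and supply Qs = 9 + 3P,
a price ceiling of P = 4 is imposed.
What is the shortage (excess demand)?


At P = 4:
Qd = 85 - 5*4 = 65
Qs = 9 + 3*4 = 21
Shortage = Qd - Qs = 65 - 21 = 44

44


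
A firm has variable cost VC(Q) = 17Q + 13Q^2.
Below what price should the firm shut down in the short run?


AVC(Q) = VC(Q)/Q = 17 + 13Q
AVC is increasing in Q, so minimum AVC is at Q -> 0+.
Min AVC = 17
The firm should shut down if P < 17.

17


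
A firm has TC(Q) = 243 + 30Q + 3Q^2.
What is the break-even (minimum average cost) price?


AC(Q) = 243/Q + 30 + 3Q
To minimize: dAC/dQ = -243/Q^2 + 3 = 0
Q^2 = 243/3 = 81
Q* = 9
Min AC = 243/9 + 30 + 3*9
Min AC = 27 + 30 + 27 = 84

84


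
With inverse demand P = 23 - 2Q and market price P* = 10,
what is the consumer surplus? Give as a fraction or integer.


Maximum willingness to pay (at Q=0): P_max = 23
Quantity demanded at P* = 10:
Q* = (23 - 10)/2 = 13/2
CS = (1/2) * Q* * (P_max - P*)
CS = (1/2) * 13/2 * (23 - 10)
CS = (1/2) * 13/2 * 13 = 169/4

169/4


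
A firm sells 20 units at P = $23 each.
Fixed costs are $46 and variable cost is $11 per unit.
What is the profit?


Total Revenue = P * Q = 23 * 20 = $460
Total Cost = FC + VC*Q = 46 + 11*20 = $266
Profit = TR - TC = 460 - 266 = $194

$194


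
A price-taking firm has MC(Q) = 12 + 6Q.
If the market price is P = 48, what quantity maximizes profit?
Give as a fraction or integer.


In perfect competition, profit is maximized where P = MC.
48 = 12 + 6Q
36 = 6Q
Q* = 36/6 = 6

6


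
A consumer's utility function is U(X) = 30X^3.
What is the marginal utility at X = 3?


MU = dU/dX = 30*3*X^(3-1)
MU = 90*X^2
At X = 3:
MU = 90 * 3^2
MU = 90 * 9 = 810

810


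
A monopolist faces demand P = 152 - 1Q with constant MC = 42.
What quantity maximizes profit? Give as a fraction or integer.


TR = P*Q = (152 - 1Q)Q = 152Q - 1Q^2
MR = dTR/dQ = 152 - 2Q
Set MR = MC:
152 - 2Q = 42
110 = 2Q
Q* = 110/2 = 55

55


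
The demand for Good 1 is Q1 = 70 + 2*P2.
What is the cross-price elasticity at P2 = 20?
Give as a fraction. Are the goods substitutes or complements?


dQ1/dP2 = 2
At P2 = 20: Q1 = 70 + 2*20 = 110
Exy = (dQ1/dP2)(P2/Q1) = 2 * 20 / 110 = 4/11
Since Exy > 0, the goods are substitutes.

4/11 (substitutes)


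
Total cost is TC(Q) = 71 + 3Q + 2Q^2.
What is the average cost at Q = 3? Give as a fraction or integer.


TC(3) = 71 + 3*3 + 2*3^2
TC(3) = 71 + 9 + 18 = 98
AC = TC/Q = 98/3 = 98/3

98/3


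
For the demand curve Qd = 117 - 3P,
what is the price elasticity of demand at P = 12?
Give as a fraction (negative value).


dQ/dP = -3
At P = 12: Q = 117 - 3*12 = 81
E = (dQ/dP)(P/Q) = (-3)(12/81) = -4/9

-4/9


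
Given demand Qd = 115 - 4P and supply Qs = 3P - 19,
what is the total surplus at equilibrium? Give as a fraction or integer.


Find equilibrium: 115 - 4P = 3P - 19
115 + 19 = 7P
P* = 134/7 = 134/7
Q* = 3*134/7 - 19 = 269/7
Inverse demand: P = 115/4 - Q/4, so P_max = 115/4
Inverse supply: P = 19/3 + Q/3, so P_min = 19/3
CS = (1/2) * 269/7 * (115/4 - 134/7) = 72361/392
PS = (1/2) * 269/7 * (134/7 - 19/3) = 72361/294
TS = CS + PS = 72361/392 + 72361/294 = 72361/168

72361/168


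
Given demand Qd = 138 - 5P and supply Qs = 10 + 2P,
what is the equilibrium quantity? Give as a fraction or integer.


First find equilibrium price:
138 - 5P = 10 + 2P
P* = 128/7 = 128/7
Then substitute into demand:
Q* = 138 - 5 * 128/7 = 326/7

326/7


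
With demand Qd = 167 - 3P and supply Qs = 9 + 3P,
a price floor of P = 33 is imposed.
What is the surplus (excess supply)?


At P = 33:
Qd = 167 - 3*33 = 68
Qs = 9 + 3*33 = 108
Surplus = Qs - Qd = 108 - 68 = 40

40


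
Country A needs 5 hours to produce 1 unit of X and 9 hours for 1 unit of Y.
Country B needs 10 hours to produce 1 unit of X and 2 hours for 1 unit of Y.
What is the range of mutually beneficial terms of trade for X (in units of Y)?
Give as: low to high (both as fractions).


Opportunity cost of X for Country A = hours_X / hours_Y = 5/9 = 5/9 units of Y
Opportunity cost of X for Country B = hours_X / hours_Y = 10/2 = 5 units of Y
Terms of trade must be between the two opportunity costs.
Range: 5/9 to 5

5/9 to 5


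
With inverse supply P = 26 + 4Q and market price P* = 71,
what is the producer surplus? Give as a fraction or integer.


Minimum supply price (at Q=0): P_min = 26
Quantity supplied at P* = 71:
Q* = (71 - 26)/4 = 45/4
PS = (1/2) * Q* * (P* - P_min)
PS = (1/2) * 45/4 * (71 - 26)
PS = (1/2) * 45/4 * 45 = 2025/8

2025/8


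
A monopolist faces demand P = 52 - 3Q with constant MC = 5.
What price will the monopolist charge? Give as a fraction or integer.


MR = 52 - 6Q
Set MR = MC: 52 - 6Q = 5
Q* = 47/6
Substitute into demand:
P* = 52 - 3*47/6 = 57/2

57/2


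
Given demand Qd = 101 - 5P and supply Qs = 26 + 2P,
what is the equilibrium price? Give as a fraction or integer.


At equilibrium, Qd = Qs.
101 - 5P = 26 + 2P
101 - 26 = 5P + 2P
75 = 7P
P* = 75/7 = 75/7

75/7


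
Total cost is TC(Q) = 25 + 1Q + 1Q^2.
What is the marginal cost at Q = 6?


MC = dTC/dQ = 1 + 2*1*Q
At Q = 6:
MC = 1 + 2*6
MC = 1 + 12 = 13

13


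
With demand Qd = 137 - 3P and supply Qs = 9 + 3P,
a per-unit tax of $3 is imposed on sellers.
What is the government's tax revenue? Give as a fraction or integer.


With tax on sellers, new supply: Qs' = 9 + 3(P - 3)
= 0 + 3P
New equilibrium quantity:
Q_new = 137/2
Tax revenue = tax * Q_new = 3 * 137/2 = 411/2

411/2


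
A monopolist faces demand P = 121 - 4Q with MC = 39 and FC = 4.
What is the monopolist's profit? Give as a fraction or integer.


MR = MC: 121 - 8Q = 39
Q* = 41/4
P* = 121 - 4*41/4 = 80
Profit = (P* - MC)*Q* - FC
= (80 - 39)*41/4 - 4
= 41*41/4 - 4
= 1681/4 - 4 = 1665/4

1665/4


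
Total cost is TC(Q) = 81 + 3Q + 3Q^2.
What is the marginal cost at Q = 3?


MC = dTC/dQ = 3 + 2*3*Q
At Q = 3:
MC = 3 + 6*3
MC = 3 + 18 = 21

21


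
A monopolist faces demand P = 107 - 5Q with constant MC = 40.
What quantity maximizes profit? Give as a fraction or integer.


TR = P*Q = (107 - 5Q)Q = 107Q - 5Q^2
MR = dTR/dQ = 107 - 10Q
Set MR = MC:
107 - 10Q = 40
67 = 10Q
Q* = 67/10 = 67/10

67/10


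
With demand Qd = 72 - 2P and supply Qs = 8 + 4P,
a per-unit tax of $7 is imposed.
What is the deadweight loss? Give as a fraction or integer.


Pre-tax equilibrium quantity: Q* = 152/3
Post-tax equilibrium quantity: Q_tax = 124/3
Reduction in quantity: Q* - Q_tax = 28/3
DWL = (1/2) * tax * (Q* - Q_tax)
DWL = (1/2) * 7 * 28/3 = 98/3

98/3


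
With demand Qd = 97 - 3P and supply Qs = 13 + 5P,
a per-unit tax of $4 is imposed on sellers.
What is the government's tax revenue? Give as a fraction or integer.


With tax on sellers, new supply: Qs' = 13 + 5(P - 4)
= 5P - 7
New equilibrium quantity:
Q_new = 58
Tax revenue = tax * Q_new = 4 * 58 = 232

232


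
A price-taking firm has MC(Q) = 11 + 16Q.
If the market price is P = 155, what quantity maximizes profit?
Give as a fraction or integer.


In perfect competition, profit is maximized where P = MC.
155 = 11 + 16Q
144 = 16Q
Q* = 144/16 = 9

9


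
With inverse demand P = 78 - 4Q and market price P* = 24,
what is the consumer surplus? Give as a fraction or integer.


Maximum willingness to pay (at Q=0): P_max = 78
Quantity demanded at P* = 24:
Q* = (78 - 24)/4 = 27/2
CS = (1/2) * Q* * (P_max - P*)
CS = (1/2) * 27/2 * (78 - 24)
CS = (1/2) * 27/2 * 54 = 729/2

729/2


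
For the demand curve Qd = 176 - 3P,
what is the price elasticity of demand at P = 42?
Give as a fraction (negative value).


dQ/dP = -3
At P = 42: Q = 176 - 3*42 = 50
E = (dQ/dP)(P/Q) = (-3)(42/50) = -63/25

-63/25


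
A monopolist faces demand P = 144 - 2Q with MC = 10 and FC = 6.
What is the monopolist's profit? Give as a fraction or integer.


MR = MC: 144 - 4Q = 10
Q* = 67/2
P* = 144 - 2*67/2 = 77
Profit = (P* - MC)*Q* - FC
= (77 - 10)*67/2 - 6
= 67*67/2 - 6
= 4489/2 - 6 = 4477/2

4477/2


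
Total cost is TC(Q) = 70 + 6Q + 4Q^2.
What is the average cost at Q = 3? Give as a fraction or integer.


TC(3) = 70 + 6*3 + 4*3^2
TC(3) = 70 + 18 + 36 = 124
AC = TC/Q = 124/3 = 124/3

124/3


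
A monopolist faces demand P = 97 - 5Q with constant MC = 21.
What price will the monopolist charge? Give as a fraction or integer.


MR = 97 - 10Q
Set MR = MC: 97 - 10Q = 21
Q* = 38/5
Substitute into demand:
P* = 97 - 5*38/5 = 59

59


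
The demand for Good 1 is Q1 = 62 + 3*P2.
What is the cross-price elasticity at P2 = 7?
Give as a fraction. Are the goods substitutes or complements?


dQ1/dP2 = 3
At P2 = 7: Q1 = 62 + 3*7 = 83
Exy = (dQ1/dP2)(P2/Q1) = 3 * 7 / 83 = 21/83
Since Exy > 0, the goods are substitutes.

21/83 (substitutes)


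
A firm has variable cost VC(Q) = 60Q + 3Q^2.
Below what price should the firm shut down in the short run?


AVC(Q) = VC(Q)/Q = 60 + 3Q
AVC is increasing in Q, so minimum AVC is at Q -> 0+.
Min AVC = 60
The firm should shut down if P < 60.

60


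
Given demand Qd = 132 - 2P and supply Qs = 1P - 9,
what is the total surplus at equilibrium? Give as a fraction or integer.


Find equilibrium: 132 - 2P = 1P - 9
132 + 9 = 3P
P* = 141/3 = 47
Q* = 1*47 - 9 = 38
Inverse demand: P = 66 - Q/2, so P_max = 66
Inverse supply: P = 9 + Q/1, so P_min = 9
CS = (1/2) * 38 * (66 - 47) = 361
PS = (1/2) * 38 * (47 - 9) = 722
TS = CS + PS = 361 + 722 = 1083

1083


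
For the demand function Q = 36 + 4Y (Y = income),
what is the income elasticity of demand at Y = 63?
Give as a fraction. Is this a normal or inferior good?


dQ/dY = 4
At Y = 63: Q = 36 + 4*63 = 288
Ey = (dQ/dY)(Y/Q) = 4 * 63 / 288 = 7/8
Since Ey > 0, this is a normal good.

7/8 (normal good)


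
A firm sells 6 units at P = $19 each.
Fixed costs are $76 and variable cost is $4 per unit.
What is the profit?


Total Revenue = P * Q = 19 * 6 = $114
Total Cost = FC + VC*Q = 76 + 4*6 = $100
Profit = TR - TC = 114 - 100 = $14

$14


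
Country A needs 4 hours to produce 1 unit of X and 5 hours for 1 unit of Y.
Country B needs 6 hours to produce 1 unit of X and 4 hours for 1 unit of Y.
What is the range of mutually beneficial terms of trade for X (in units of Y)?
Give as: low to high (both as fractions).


Opportunity cost of X for Country A = hours_X / hours_Y = 4/5 = 4/5 units of Y
Opportunity cost of X for Country B = hours_X / hours_Y = 6/4 = 3/2 units of Y
Terms of trade must be between the two opportunity costs.
Range: 4/5 to 3/2

4/5 to 3/2


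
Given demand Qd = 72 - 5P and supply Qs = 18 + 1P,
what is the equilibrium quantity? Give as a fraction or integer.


First find equilibrium price:
72 - 5P = 18 + 1P
P* = 54/6 = 9
Then substitute into demand:
Q* = 72 - 5 * 9 = 27

27


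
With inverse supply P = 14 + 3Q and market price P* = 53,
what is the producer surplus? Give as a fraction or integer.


Minimum supply price (at Q=0): P_min = 14
Quantity supplied at P* = 53:
Q* = (53 - 14)/3 = 13
PS = (1/2) * Q* * (P* - P_min)
PS = (1/2) * 13 * (53 - 14)
PS = (1/2) * 13 * 39 = 507/2

507/2


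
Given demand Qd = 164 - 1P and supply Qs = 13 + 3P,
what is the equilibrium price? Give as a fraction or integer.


At equilibrium, Qd = Qs.
164 - 1P = 13 + 3P
164 - 13 = 1P + 3P
151 = 4P
P* = 151/4 = 151/4

151/4


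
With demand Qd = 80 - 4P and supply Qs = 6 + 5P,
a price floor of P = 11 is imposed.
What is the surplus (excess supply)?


At P = 11:
Qd = 80 - 4*11 = 36
Qs = 6 + 5*11 = 61
Surplus = Qs - Qd = 61 - 36 = 25

25


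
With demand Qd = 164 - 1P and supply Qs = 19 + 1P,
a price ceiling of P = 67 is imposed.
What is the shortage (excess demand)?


At P = 67:
Qd = 164 - 1*67 = 97
Qs = 19 + 1*67 = 86
Shortage = Qd - Qs = 97 - 86 = 11

11


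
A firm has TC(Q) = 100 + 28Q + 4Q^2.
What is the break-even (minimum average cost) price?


AC(Q) = 100/Q + 28 + 4Q
To minimize: dAC/dQ = -100/Q^2 + 4 = 0
Q^2 = 100/4 = 25
Q* = 5
Min AC = 100/5 + 28 + 4*5
Min AC = 20 + 28 + 20 = 68

68


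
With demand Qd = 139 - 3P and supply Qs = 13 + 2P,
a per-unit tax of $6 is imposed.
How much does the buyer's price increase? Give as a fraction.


With a per-unit tax, the buyer's price increase depends on relative slopes.
Supply slope: d = 2, Demand slope: b = 3
Buyer's price increase = d * tax / (b + d)
= 2 * 6 / (3 + 2)
= 12 / 5 = 12/5

12/5


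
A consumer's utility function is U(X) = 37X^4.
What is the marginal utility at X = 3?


MU = dU/dX = 37*4*X^(4-1)
MU = 148*X^3
At X = 3:
MU = 148 * 3^3
MU = 148 * 27 = 3996

3996


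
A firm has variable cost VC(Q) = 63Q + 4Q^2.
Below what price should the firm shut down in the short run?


AVC(Q) = VC(Q)/Q = 63 + 4Q
AVC is increasing in Q, so minimum AVC is at Q -> 0+.
Min AVC = 63
The firm should shut down if P < 63.

63


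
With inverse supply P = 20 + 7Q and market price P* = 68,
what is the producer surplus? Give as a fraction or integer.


Minimum supply price (at Q=0): P_min = 20
Quantity supplied at P* = 68:
Q* = (68 - 20)/7 = 48/7
PS = (1/2) * Q* * (P* - P_min)
PS = (1/2) * 48/7 * (68 - 20)
PS = (1/2) * 48/7 * 48 = 1152/7

1152/7


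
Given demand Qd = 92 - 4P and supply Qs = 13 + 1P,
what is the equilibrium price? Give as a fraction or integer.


At equilibrium, Qd = Qs.
92 - 4P = 13 + 1P
92 - 13 = 4P + 1P
79 = 5P
P* = 79/5 = 79/5

79/5


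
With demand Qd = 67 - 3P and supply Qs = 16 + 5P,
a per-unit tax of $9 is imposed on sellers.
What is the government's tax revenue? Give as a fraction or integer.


With tax on sellers, new supply: Qs' = 16 + 5(P - 9)
= 5P - 29
New equilibrium quantity:
Q_new = 31
Tax revenue = tax * Q_new = 9 * 31 = 279

279


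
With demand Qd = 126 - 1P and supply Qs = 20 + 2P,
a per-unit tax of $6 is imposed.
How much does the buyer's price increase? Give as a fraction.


With a per-unit tax, the buyer's price increase depends on relative slopes.
Supply slope: d = 2, Demand slope: b = 1
Buyer's price increase = d * tax / (b + d)
= 2 * 6 / (1 + 2)
= 12 / 3 = 4

4


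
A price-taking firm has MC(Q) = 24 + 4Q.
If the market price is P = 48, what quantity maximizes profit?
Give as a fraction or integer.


In perfect competition, profit is maximized where P = MC.
48 = 24 + 4Q
24 = 4Q
Q* = 24/4 = 6

6


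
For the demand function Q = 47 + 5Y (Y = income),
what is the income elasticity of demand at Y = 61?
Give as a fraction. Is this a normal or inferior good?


dQ/dY = 5
At Y = 61: Q = 47 + 5*61 = 352
Ey = (dQ/dY)(Y/Q) = 5 * 61 / 352 = 305/352
Since Ey > 0, this is a normal good.

305/352 (normal good)


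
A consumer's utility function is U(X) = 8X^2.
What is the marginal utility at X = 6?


MU = dU/dX = 8*2*X^(2-1)
MU = 16*X^1
At X = 6:
MU = 16 * 6^1
MU = 16 * 6 = 96

96


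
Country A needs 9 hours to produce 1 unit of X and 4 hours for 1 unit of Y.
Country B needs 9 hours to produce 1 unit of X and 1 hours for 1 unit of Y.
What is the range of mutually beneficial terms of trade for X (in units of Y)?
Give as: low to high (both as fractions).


Opportunity cost of X for Country A = hours_X / hours_Y = 9/4 = 9/4 units of Y
Opportunity cost of X for Country B = hours_X / hours_Y = 9/1 = 9 units of Y
Terms of trade must be between the two opportunity costs.
Range: 9/4 to 9

9/4 to 9


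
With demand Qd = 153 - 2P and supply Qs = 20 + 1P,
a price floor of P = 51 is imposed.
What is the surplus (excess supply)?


At P = 51:
Qd = 153 - 2*51 = 51
Qs = 20 + 1*51 = 71
Surplus = Qs - Qd = 71 - 51 = 20

20


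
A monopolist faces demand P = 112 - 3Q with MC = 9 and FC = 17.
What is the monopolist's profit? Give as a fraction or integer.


MR = MC: 112 - 6Q = 9
Q* = 103/6
P* = 112 - 3*103/6 = 121/2
Profit = (P* - MC)*Q* - FC
= (121/2 - 9)*103/6 - 17
= 103/2*103/6 - 17
= 10609/12 - 17 = 10405/12

10405/12


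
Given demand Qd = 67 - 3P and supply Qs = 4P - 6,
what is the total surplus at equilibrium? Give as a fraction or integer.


Find equilibrium: 67 - 3P = 4P - 6
67 + 6 = 7P
P* = 73/7 = 73/7
Q* = 4*73/7 - 6 = 250/7
Inverse demand: P = 67/3 - Q/3, so P_max = 67/3
Inverse supply: P = 3/2 + Q/4, so P_min = 3/2
CS = (1/2) * 250/7 * (67/3 - 73/7) = 31250/147
PS = (1/2) * 250/7 * (73/7 - 3/2) = 15625/98
TS = CS + PS = 31250/147 + 15625/98 = 15625/42

15625/42


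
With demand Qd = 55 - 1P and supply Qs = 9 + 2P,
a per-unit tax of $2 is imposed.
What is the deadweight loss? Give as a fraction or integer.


Pre-tax equilibrium quantity: Q* = 119/3
Post-tax equilibrium quantity: Q_tax = 115/3
Reduction in quantity: Q* - Q_tax = 4/3
DWL = (1/2) * tax * (Q* - Q_tax)
DWL = (1/2) * 2 * 4/3 = 4/3

4/3


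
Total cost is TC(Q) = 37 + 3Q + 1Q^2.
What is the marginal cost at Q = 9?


MC = dTC/dQ = 3 + 2*1*Q
At Q = 9:
MC = 3 + 2*9
MC = 3 + 18 = 21

21


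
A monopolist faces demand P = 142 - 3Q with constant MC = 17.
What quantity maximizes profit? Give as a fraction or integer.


TR = P*Q = (142 - 3Q)Q = 142Q - 3Q^2
MR = dTR/dQ = 142 - 6Q
Set MR = MC:
142 - 6Q = 17
125 = 6Q
Q* = 125/6 = 125/6

125/6


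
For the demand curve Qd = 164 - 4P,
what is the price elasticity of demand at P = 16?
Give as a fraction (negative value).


dQ/dP = -4
At P = 16: Q = 164 - 4*16 = 100
E = (dQ/dP)(P/Q) = (-4)(16/100) = -16/25

-16/25


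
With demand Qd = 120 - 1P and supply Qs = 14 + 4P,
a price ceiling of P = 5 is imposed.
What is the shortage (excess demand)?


At P = 5:
Qd = 120 - 1*5 = 115
Qs = 14 + 4*5 = 34
Shortage = Qd - Qs = 115 - 34 = 81

81


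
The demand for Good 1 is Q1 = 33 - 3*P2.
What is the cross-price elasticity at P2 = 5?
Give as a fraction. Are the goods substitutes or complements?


dQ1/dP2 = -3
At P2 = 5: Q1 = 33 - 3*5 = 18
Exy = (dQ1/dP2)(P2/Q1) = -3 * 5 / 18 = -5/6
Since Exy < 0, the goods are complements.

-5/6 (complements)


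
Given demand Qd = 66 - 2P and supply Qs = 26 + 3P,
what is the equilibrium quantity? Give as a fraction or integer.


First find equilibrium price:
66 - 2P = 26 + 3P
P* = 40/5 = 8
Then substitute into demand:
Q* = 66 - 2 * 8 = 50

50


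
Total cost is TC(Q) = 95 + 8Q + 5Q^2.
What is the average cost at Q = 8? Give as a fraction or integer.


TC(8) = 95 + 8*8 + 5*8^2
TC(8) = 95 + 64 + 320 = 479
AC = TC/Q = 479/8 = 479/8

479/8


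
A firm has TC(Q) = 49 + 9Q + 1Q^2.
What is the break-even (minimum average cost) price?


AC(Q) = 49/Q + 9 + 1Q
To minimize: dAC/dQ = -49/Q^2 + 1 = 0
Q^2 = 49/1 = 49
Q* = 7
Min AC = 49/7 + 9 + 1*7
Min AC = 7 + 9 + 7 = 23

23


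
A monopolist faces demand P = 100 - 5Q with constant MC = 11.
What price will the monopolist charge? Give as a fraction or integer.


MR = 100 - 10Q
Set MR = MC: 100 - 10Q = 11
Q* = 89/10
Substitute into demand:
P* = 100 - 5*89/10 = 111/2

111/2


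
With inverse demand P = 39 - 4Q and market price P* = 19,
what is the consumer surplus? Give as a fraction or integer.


Maximum willingness to pay (at Q=0): P_max = 39
Quantity demanded at P* = 19:
Q* = (39 - 19)/4 = 5
CS = (1/2) * Q* * (P_max - P*)
CS = (1/2) * 5 * (39 - 19)
CS = (1/2) * 5 * 20 = 50

50


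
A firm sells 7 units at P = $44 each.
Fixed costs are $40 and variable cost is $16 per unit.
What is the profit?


Total Revenue = P * Q = 44 * 7 = $308
Total Cost = FC + VC*Q = 40 + 16*7 = $152
Profit = TR - TC = 308 - 152 = $156

$156


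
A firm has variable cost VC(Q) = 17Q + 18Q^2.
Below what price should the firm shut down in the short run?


AVC(Q) = VC(Q)/Q = 17 + 18Q
AVC is increasing in Q, so minimum AVC is at Q -> 0+.
Min AVC = 17
The firm should shut down if P < 17.

17


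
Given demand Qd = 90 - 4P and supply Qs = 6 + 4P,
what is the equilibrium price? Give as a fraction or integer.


At equilibrium, Qd = Qs.
90 - 4P = 6 + 4P
90 - 6 = 4P + 4P
84 = 8P
P* = 84/8 = 21/2

21/2


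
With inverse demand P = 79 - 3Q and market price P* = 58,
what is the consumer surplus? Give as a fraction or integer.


Maximum willingness to pay (at Q=0): P_max = 79
Quantity demanded at P* = 58:
Q* = (79 - 58)/3 = 7
CS = (1/2) * Q* * (P_max - P*)
CS = (1/2) * 7 * (79 - 58)
CS = (1/2) * 7 * 21 = 147/2

147/2


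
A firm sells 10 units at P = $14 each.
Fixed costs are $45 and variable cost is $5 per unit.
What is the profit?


Total Revenue = P * Q = 14 * 10 = $140
Total Cost = FC + VC*Q = 45 + 5*10 = $95
Profit = TR - TC = 140 - 95 = $45

$45


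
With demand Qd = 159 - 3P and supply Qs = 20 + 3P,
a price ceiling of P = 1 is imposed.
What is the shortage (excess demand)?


At P = 1:
Qd = 159 - 3*1 = 156
Qs = 20 + 3*1 = 23
Shortage = Qd - Qs = 156 - 23 = 133

133


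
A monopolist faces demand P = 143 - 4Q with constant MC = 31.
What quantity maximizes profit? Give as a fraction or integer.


TR = P*Q = (143 - 4Q)Q = 143Q - 4Q^2
MR = dTR/dQ = 143 - 8Q
Set MR = MC:
143 - 8Q = 31
112 = 8Q
Q* = 112/8 = 14

14


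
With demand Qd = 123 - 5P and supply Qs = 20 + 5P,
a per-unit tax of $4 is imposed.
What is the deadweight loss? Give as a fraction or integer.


Pre-tax equilibrium quantity: Q* = 143/2
Post-tax equilibrium quantity: Q_tax = 123/2
Reduction in quantity: Q* - Q_tax = 10
DWL = (1/2) * tax * (Q* - Q_tax)
DWL = (1/2) * 4 * 10 = 20

20


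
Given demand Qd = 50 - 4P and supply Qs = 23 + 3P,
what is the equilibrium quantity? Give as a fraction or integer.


First find equilibrium price:
50 - 4P = 23 + 3P
P* = 27/7 = 27/7
Then substitute into demand:
Q* = 50 - 4 * 27/7 = 242/7

242/7


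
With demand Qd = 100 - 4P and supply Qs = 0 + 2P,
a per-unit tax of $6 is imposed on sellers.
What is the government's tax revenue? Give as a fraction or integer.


With tax on sellers, new supply: Qs' = 0 + 2(P - 6)
= 2P - 12
New equilibrium quantity:
Q_new = 76/3
Tax revenue = tax * Q_new = 6 * 76/3 = 152

152


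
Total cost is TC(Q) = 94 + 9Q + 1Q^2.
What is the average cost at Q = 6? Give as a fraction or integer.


TC(6) = 94 + 9*6 + 1*6^2
TC(6) = 94 + 54 + 36 = 184
AC = TC/Q = 184/6 = 92/3

92/3


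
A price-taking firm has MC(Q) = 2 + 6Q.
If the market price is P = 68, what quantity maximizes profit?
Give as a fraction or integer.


In perfect competition, profit is maximized where P = MC.
68 = 2 + 6Q
66 = 6Q
Q* = 66/6 = 11

11


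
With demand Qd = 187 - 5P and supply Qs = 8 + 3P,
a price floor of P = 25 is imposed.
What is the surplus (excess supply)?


At P = 25:
Qd = 187 - 5*25 = 62
Qs = 8 + 3*25 = 83
Surplus = Qs - Qd = 83 - 62 = 21

21


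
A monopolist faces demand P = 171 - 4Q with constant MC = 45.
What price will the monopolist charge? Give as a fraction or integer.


MR = 171 - 8Q
Set MR = MC: 171 - 8Q = 45
Q* = 63/4
Substitute into demand:
P* = 171 - 4*63/4 = 108

108


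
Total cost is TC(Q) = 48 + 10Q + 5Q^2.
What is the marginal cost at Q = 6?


MC = dTC/dQ = 10 + 2*5*Q
At Q = 6:
MC = 10 + 10*6
MC = 10 + 60 = 70

70


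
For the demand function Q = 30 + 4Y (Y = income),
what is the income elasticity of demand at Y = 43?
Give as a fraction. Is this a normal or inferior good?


dQ/dY = 4
At Y = 43: Q = 30 + 4*43 = 202
Ey = (dQ/dY)(Y/Q) = 4 * 43 / 202 = 86/101
Since Ey > 0, this is a normal good.

86/101 (normal good)


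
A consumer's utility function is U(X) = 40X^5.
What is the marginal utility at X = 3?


MU = dU/dX = 40*5*X^(5-1)
MU = 200*X^4
At X = 3:
MU = 200 * 3^4
MU = 200 * 81 = 16200

16200


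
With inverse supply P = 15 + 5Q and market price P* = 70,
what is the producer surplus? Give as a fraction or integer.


Minimum supply price (at Q=0): P_min = 15
Quantity supplied at P* = 70:
Q* = (70 - 15)/5 = 11
PS = (1/2) * Q* * (P* - P_min)
PS = (1/2) * 11 * (70 - 15)
PS = (1/2) * 11 * 55 = 605/2

605/2


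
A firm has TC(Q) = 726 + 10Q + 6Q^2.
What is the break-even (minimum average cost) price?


AC(Q) = 726/Q + 10 + 6Q
To minimize: dAC/dQ = -726/Q^2 + 6 = 0
Q^2 = 726/6 = 121
Q* = 11
Min AC = 726/11 + 10 + 6*11
Min AC = 66 + 10 + 66 = 142

142


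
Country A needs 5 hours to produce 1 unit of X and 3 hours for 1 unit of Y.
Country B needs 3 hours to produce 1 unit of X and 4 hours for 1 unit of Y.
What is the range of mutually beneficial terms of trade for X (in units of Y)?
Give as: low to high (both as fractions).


Opportunity cost of X for Country A = hours_X / hours_Y = 5/3 = 5/3 units of Y
Opportunity cost of X for Country B = hours_X / hours_Y = 3/4 = 3/4 units of Y
Terms of trade must be between the two opportunity costs.
Range: 3/4 to 5/3

3/4 to 5/3


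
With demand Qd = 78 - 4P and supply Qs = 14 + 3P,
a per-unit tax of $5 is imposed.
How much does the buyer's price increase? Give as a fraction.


With a per-unit tax, the buyer's price increase depends on relative slopes.
Supply slope: d = 3, Demand slope: b = 4
Buyer's price increase = d * tax / (b + d)
= 3 * 5 / (4 + 3)
= 15 / 7 = 15/7

15/7


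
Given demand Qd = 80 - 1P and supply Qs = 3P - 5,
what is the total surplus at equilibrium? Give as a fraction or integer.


Find equilibrium: 80 - 1P = 3P - 5
80 + 5 = 4P
P* = 85/4 = 85/4
Q* = 3*85/4 - 5 = 235/4
Inverse demand: P = 80 - Q/1, so P_max = 80
Inverse supply: P = 5/3 + Q/3, so P_min = 5/3
CS = (1/2) * 235/4 * (80 - 85/4) = 55225/32
PS = (1/2) * 235/4 * (85/4 - 5/3) = 55225/96
TS = CS + PS = 55225/32 + 55225/96 = 55225/24

55225/24


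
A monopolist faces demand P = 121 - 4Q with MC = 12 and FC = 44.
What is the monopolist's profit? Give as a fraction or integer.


MR = MC: 121 - 8Q = 12
Q* = 109/8
P* = 121 - 4*109/8 = 133/2
Profit = (P* - MC)*Q* - FC
= (133/2 - 12)*109/8 - 44
= 109/2*109/8 - 44
= 11881/16 - 44 = 11177/16

11177/16


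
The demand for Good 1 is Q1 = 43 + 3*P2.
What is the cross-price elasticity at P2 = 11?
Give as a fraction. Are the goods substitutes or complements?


dQ1/dP2 = 3
At P2 = 11: Q1 = 43 + 3*11 = 76
Exy = (dQ1/dP2)(P2/Q1) = 3 * 11 / 76 = 33/76
Since Exy > 0, the goods are substitutes.

33/76 (substitutes)


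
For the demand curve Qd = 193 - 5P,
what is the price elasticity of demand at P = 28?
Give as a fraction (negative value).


dQ/dP = -5
At P = 28: Q = 193 - 5*28 = 53
E = (dQ/dP)(P/Q) = (-5)(28/53) = -140/53

-140/53


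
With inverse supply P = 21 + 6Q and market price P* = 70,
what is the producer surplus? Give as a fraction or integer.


Minimum supply price (at Q=0): P_min = 21
Quantity supplied at P* = 70:
Q* = (70 - 21)/6 = 49/6
PS = (1/2) * Q* * (P* - P_min)
PS = (1/2) * 49/6 * (70 - 21)
PS = (1/2) * 49/6 * 49 = 2401/12

2401/12


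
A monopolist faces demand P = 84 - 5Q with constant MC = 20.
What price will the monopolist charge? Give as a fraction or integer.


MR = 84 - 10Q
Set MR = MC: 84 - 10Q = 20
Q* = 32/5
Substitute into demand:
P* = 84 - 5*32/5 = 52

52


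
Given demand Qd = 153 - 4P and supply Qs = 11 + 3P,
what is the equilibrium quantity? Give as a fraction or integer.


First find equilibrium price:
153 - 4P = 11 + 3P
P* = 142/7 = 142/7
Then substitute into demand:
Q* = 153 - 4 * 142/7 = 503/7

503/7


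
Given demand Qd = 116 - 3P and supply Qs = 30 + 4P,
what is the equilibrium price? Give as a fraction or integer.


At equilibrium, Qd = Qs.
116 - 3P = 30 + 4P
116 - 30 = 3P + 4P
86 = 7P
P* = 86/7 = 86/7

86/7


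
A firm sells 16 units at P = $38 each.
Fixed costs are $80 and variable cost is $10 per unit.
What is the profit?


Total Revenue = P * Q = 38 * 16 = $608
Total Cost = FC + VC*Q = 80 + 10*16 = $240
Profit = TR - TC = 608 - 240 = $368

$368


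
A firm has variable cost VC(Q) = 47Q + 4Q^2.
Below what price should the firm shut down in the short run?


AVC(Q) = VC(Q)/Q = 47 + 4Q
AVC is increasing in Q, so minimum AVC is at Q -> 0+.
Min AVC = 47
The firm should shut down if P < 47.

47


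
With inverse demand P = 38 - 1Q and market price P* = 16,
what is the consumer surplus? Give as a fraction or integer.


Maximum willingness to pay (at Q=0): P_max = 38
Quantity demanded at P* = 16:
Q* = (38 - 16)/1 = 22
CS = (1/2) * Q* * (P_max - P*)
CS = (1/2) * 22 * (38 - 16)
CS = (1/2) * 22 * 22 = 242

242


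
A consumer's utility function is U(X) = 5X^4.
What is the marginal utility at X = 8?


MU = dU/dX = 5*4*X^(4-1)
MU = 20*X^3
At X = 8:
MU = 20 * 8^3
MU = 20 * 512 = 10240

10240


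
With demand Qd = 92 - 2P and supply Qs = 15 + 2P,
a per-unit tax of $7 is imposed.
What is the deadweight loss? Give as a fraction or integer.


Pre-tax equilibrium quantity: Q* = 107/2
Post-tax equilibrium quantity: Q_tax = 93/2
Reduction in quantity: Q* - Q_tax = 7
DWL = (1/2) * tax * (Q* - Q_tax)
DWL = (1/2) * 7 * 7 = 49/2

49/2


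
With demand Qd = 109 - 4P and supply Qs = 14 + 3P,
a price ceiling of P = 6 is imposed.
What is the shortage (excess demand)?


At P = 6:
Qd = 109 - 4*6 = 85
Qs = 14 + 3*6 = 32
Shortage = Qd - Qs = 85 - 32 = 53

53


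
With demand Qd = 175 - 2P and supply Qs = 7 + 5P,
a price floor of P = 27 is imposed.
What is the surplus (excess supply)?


At P = 27:
Qd = 175 - 2*27 = 121
Qs = 7 + 5*27 = 142
Surplus = Qs - Qd = 142 - 121 = 21

21


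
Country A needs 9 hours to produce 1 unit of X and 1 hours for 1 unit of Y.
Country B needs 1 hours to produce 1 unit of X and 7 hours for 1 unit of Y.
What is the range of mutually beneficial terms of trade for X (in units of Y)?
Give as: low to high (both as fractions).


Opportunity cost of X for Country A = hours_X / hours_Y = 9/1 = 9 units of Y
Opportunity cost of X for Country B = hours_X / hours_Y = 1/7 = 1/7 units of Y
Terms of trade must be between the two opportunity costs.
Range: 1/7 to 9

1/7 to 9


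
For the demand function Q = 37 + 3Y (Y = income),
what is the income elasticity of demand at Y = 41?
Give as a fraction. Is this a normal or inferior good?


dQ/dY = 3
At Y = 41: Q = 37 + 3*41 = 160
Ey = (dQ/dY)(Y/Q) = 3 * 41 / 160 = 123/160
Since Ey > 0, this is a normal good.

123/160 (normal good)


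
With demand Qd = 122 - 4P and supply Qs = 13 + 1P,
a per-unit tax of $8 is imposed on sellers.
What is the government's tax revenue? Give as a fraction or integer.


With tax on sellers, new supply: Qs' = 13 + 1(P - 8)
= 5 + 1P
New equilibrium quantity:
Q_new = 142/5
Tax revenue = tax * Q_new = 8 * 142/5 = 1136/5

1136/5


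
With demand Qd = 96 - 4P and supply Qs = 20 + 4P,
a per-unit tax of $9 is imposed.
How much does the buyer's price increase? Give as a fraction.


With a per-unit tax, the buyer's price increase depends on relative slopes.
Supply slope: d = 4, Demand slope: b = 4
Buyer's price increase = d * tax / (b + d)
= 4 * 9 / (4 + 4)
= 36 / 8 = 9/2

9/2


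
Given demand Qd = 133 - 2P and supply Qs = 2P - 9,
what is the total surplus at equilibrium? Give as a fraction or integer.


Find equilibrium: 133 - 2P = 2P - 9
133 + 9 = 4P
P* = 142/4 = 71/2
Q* = 2*71/2 - 9 = 62
Inverse demand: P = 133/2 - Q/2, so P_max = 133/2
Inverse supply: P = 9/2 + Q/2, so P_min = 9/2
CS = (1/2) * 62 * (133/2 - 71/2) = 961
PS = (1/2) * 62 * (71/2 - 9/2) = 961
TS = CS + PS = 961 + 961 = 1922

1922


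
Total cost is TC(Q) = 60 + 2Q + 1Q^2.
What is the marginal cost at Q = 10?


MC = dTC/dQ = 2 + 2*1*Q
At Q = 10:
MC = 2 + 2*10
MC = 2 + 20 = 22

22


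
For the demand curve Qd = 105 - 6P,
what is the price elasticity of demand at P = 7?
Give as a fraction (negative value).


dQ/dP = -6
At P = 7: Q = 105 - 6*7 = 63
E = (dQ/dP)(P/Q) = (-6)(7/63) = -2/3

-2/3


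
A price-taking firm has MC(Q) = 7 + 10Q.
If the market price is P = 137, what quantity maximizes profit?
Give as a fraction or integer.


In perfect competition, profit is maximized where P = MC.
137 = 7 + 10Q
130 = 10Q
Q* = 130/10 = 13

13


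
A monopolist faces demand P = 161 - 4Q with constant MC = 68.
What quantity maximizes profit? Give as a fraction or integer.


TR = P*Q = (161 - 4Q)Q = 161Q - 4Q^2
MR = dTR/dQ = 161 - 8Q
Set MR = MC:
161 - 8Q = 68
93 = 8Q
Q* = 93/8 = 93/8

93/8


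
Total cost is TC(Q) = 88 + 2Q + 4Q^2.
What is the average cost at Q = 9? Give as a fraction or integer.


TC(9) = 88 + 2*9 + 4*9^2
TC(9) = 88 + 18 + 324 = 430
AC = TC/Q = 430/9 = 430/9

430/9


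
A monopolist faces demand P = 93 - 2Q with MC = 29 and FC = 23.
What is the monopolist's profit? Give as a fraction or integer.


MR = MC: 93 - 4Q = 29
Q* = 16
P* = 93 - 2*16 = 61
Profit = (P* - MC)*Q* - FC
= (61 - 29)*16 - 23
= 32*16 - 23
= 512 - 23 = 489

489


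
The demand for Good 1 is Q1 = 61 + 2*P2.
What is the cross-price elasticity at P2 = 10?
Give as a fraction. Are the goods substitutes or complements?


dQ1/dP2 = 2
At P2 = 10: Q1 = 61 + 2*10 = 81
Exy = (dQ1/dP2)(P2/Q1) = 2 * 10 / 81 = 20/81
Since Exy > 0, the goods are substitutes.

20/81 (substitutes)


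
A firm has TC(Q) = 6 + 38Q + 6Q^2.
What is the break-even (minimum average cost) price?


AC(Q) = 6/Q + 38 + 6Q
To minimize: dAC/dQ = -6/Q^2 + 6 = 0
Q^2 = 6/6 = 1
Q* = 1
Min AC = 6/1 + 38 + 6*1
Min AC = 6 + 38 + 6 = 50

50


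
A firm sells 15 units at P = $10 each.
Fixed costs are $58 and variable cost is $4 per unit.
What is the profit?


Total Revenue = P * Q = 10 * 15 = $150
Total Cost = FC + VC*Q = 58 + 4*15 = $118
Profit = TR - TC = 150 - 118 = $32

$32


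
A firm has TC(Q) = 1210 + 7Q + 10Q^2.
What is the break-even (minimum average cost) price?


AC(Q) = 1210/Q + 7 + 10Q
To minimize: dAC/dQ = -1210/Q^2 + 10 = 0
Q^2 = 1210/10 = 121
Q* = 11
Min AC = 1210/11 + 7 + 10*11
Min AC = 110 + 7 + 110 = 227

227


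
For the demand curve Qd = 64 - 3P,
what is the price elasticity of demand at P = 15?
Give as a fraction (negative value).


dQ/dP = -3
At P = 15: Q = 64 - 3*15 = 19
E = (dQ/dP)(P/Q) = (-3)(15/19) = -45/19

-45/19


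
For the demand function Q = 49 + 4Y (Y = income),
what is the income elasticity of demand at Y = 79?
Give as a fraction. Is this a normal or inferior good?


dQ/dY = 4
At Y = 79: Q = 49 + 4*79 = 365
Ey = (dQ/dY)(Y/Q) = 4 * 79 / 365 = 316/365
Since Ey > 0, this is a normal good.

316/365 (normal good)


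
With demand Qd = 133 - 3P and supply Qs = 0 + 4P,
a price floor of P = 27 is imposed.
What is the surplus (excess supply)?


At P = 27:
Qd = 133 - 3*27 = 52
Qs = 0 + 4*27 = 108
Surplus = Qs - Qd = 108 - 52 = 56

56


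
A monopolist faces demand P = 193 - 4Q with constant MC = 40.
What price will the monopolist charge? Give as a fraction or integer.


MR = 193 - 8Q
Set MR = MC: 193 - 8Q = 40
Q* = 153/8
Substitute into demand:
P* = 193 - 4*153/8 = 233/2

233/2


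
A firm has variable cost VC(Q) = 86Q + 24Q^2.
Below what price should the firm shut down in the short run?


AVC(Q) = VC(Q)/Q = 86 + 24Q
AVC is increasing in Q, so minimum AVC is at Q -> 0+.
Min AVC = 86
The firm should shut down if P < 86.

86


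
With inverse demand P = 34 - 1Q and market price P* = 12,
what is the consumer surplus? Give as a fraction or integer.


Maximum willingness to pay (at Q=0): P_max = 34
Quantity demanded at P* = 12:
Q* = (34 - 12)/1 = 22
CS = (1/2) * Q* * (P_max - P*)
CS = (1/2) * 22 * (34 - 12)
CS = (1/2) * 22 * 22 = 242

242


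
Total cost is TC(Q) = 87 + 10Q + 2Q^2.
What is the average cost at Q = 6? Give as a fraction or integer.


TC(6) = 87 + 10*6 + 2*6^2
TC(6) = 87 + 60 + 72 = 219
AC = TC/Q = 219/6 = 73/2

73/2


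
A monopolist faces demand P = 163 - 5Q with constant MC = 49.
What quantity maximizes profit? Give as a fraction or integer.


TR = P*Q = (163 - 5Q)Q = 163Q - 5Q^2
MR = dTR/dQ = 163 - 10Q
Set MR = MC:
163 - 10Q = 49
114 = 10Q
Q* = 114/10 = 57/5

57/5


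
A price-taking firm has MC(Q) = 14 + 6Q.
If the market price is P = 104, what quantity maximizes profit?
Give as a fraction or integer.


In perfect competition, profit is maximized where P = MC.
104 = 14 + 6Q
90 = 6Q
Q* = 90/6 = 15

15


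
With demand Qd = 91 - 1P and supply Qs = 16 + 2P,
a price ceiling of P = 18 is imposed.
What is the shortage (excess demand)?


At P = 18:
Qd = 91 - 1*18 = 73
Qs = 16 + 2*18 = 52
Shortage = Qd - Qs = 73 - 52 = 21

21


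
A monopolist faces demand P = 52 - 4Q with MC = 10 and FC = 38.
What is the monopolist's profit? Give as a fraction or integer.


MR = MC: 52 - 8Q = 10
Q* = 21/4
P* = 52 - 4*21/4 = 31
Profit = (P* - MC)*Q* - FC
= (31 - 10)*21/4 - 38
= 21*21/4 - 38
= 441/4 - 38 = 289/4

289/4


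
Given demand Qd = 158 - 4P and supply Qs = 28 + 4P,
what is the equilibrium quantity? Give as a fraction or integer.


First find equilibrium price:
158 - 4P = 28 + 4P
P* = 130/8 = 65/4
Then substitute into demand:
Q* = 158 - 4 * 65/4 = 93

93


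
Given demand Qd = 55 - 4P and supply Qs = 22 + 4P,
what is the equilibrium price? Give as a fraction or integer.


At equilibrium, Qd = Qs.
55 - 4P = 22 + 4P
55 - 22 = 4P + 4P
33 = 8P
P* = 33/8 = 33/8

33/8


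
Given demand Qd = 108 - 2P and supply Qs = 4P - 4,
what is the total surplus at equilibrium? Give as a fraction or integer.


Find equilibrium: 108 - 2P = 4P - 4
108 + 4 = 6P
P* = 112/6 = 56/3
Q* = 4*56/3 - 4 = 212/3
Inverse demand: P = 54 - Q/2, so P_max = 54
Inverse supply: P = 1 + Q/4, so P_min = 1
CS = (1/2) * 212/3 * (54 - 56/3) = 11236/9
PS = (1/2) * 212/3 * (56/3 - 1) = 5618/9
TS = CS + PS = 11236/9 + 5618/9 = 5618/3

5618/3


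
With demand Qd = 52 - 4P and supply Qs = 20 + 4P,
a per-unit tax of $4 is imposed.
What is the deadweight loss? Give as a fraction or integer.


Pre-tax equilibrium quantity: Q* = 36
Post-tax equilibrium quantity: Q_tax = 28
Reduction in quantity: Q* - Q_tax = 8
DWL = (1/2) * tax * (Q* - Q_tax)
DWL = (1/2) * 4 * 8 = 16

16


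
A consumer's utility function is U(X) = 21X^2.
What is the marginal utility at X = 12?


MU = dU/dX = 21*2*X^(2-1)
MU = 42*X^1
At X = 12:
MU = 42 * 12^1
MU = 42 * 12 = 504

504


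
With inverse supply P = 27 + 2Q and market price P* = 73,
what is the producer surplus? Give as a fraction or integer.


Minimum supply price (at Q=0): P_min = 27
Quantity supplied at P* = 73:
Q* = (73 - 27)/2 = 23
PS = (1/2) * Q* * (P* - P_min)
PS = (1/2) * 23 * (73 - 27)
PS = (1/2) * 23 * 46 = 529

529


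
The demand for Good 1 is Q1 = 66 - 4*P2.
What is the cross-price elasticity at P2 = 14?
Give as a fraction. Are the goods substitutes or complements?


dQ1/dP2 = -4
At P2 = 14: Q1 = 66 - 4*14 = 10
Exy = (dQ1/dP2)(P2/Q1) = -4 * 14 / 10 = -28/5
Since Exy < 0, the goods are complements.

-28/5 (complements)


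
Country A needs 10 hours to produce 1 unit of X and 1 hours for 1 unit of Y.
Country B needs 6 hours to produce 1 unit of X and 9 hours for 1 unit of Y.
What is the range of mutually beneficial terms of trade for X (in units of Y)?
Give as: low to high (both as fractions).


Opportunity cost of X for Country A = hours_X / hours_Y = 10/1 = 10 units of Y
Opportunity cost of X for Country B = hours_X / hours_Y = 6/9 = 2/3 units of Y
Terms of trade must be between the two opportunity costs.
Range: 2/3 to 10

2/3 to 10


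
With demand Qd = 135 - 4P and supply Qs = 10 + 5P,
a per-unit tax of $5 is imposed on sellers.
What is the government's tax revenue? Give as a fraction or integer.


With tax on sellers, new supply: Qs' = 10 + 5(P - 5)
= 5P - 15
New equilibrium quantity:
Q_new = 205/3
Tax revenue = tax * Q_new = 5 * 205/3 = 1025/3

1025/3


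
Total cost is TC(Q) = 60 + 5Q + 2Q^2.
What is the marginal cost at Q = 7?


MC = dTC/dQ = 5 + 2*2*Q
At Q = 7:
MC = 5 + 4*7
MC = 5 + 28 = 33

33
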